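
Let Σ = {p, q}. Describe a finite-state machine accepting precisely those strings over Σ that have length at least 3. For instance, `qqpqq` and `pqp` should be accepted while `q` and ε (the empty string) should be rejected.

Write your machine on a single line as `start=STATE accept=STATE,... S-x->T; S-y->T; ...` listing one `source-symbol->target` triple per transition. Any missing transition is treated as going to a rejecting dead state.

We only need to distinguish lengths 0, 1, …, 3, and '>3'. Chain S0 → S1 → S2 → S3 → S4 on every symbol, with S4 looping. Accepting states: {S3, S4}.
A 5-state machine:
        p   q  
>  S0   S1  S1 
   S1   S2  S2 
   S2   S3  S3 
 * S3   S4  S4 
 * S4   S4  S4 
(> = start, * = accepting)

start=S0; accept=S3,S4; S0-p->S1; S0-q->S1; S1-p->S2; S1-q->S2; S2-p->S3; S2-q->S3; S3-p->S4; S3-q->S4; S4-p->S4; S4-q->S4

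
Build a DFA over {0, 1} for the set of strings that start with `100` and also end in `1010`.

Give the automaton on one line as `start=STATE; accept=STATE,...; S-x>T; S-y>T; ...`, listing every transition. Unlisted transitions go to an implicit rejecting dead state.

Run two small machines in parallel and take their product. The first has 5 states tracking whether the input so far still matches the prefix `100`; the second has 5 states tracking how much of the suffix `1010` has currently been matched. A product state is a pair (one from each), accepting exactly when both do. Equivalent product states are then merged.
        0   1  
>  q0   q1  q2 
   q1   q1  q1 
   q2   q3  q1 
   q3   q4  q1 
   q4   q4  q5 
   q5   q6  q5 
   q6   q4  q7 
   q7   q8  q5 
 * q8   q4  q7 
(> = start, * = accepting)

start=q0; accept=q8; q0-0>q1; q0-1>q2; q1-0>q1; q1-1>q1; q2-0>q3; q2-1>q1; q3-0>q4; q3-1>q1; q4-0>q4; q4-1>q5; q5-0>q6; q5-1>q5; q6-0>q4; q6-1>q7; q7-0>q8; q7-1>q5; q8-0>q4; q8-1>q7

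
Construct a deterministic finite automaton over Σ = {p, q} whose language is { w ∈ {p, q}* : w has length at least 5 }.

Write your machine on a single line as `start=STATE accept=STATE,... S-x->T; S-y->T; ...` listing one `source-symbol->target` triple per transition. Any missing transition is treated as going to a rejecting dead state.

Count input length up to 6: every symbol moves from S0 toward S6, which means 'more than 5' and absorbs. Accept from {S5, S6}.
With 7 states:
        p   q  
>  S0   S1  S1 
   S1   S2  S2 
   S2   S3  S3 
   S3   S4  S4 
   S4   S5  S5 
 * S5   S6  S6 
 * S6   S6  S6 
(> = start, * = accepting)

start=S0; accept=S5,S6; S0-p->S1; S0-q->S1; S1-p->S2; S1-q->S2; S2-p->S3; S2-q->S3; S3-p->S4; S3-q->S4; S4-p->S5; S4-q->S5; S5-p->S6; S5-q->S6; S6-p->S6; S6-q->S6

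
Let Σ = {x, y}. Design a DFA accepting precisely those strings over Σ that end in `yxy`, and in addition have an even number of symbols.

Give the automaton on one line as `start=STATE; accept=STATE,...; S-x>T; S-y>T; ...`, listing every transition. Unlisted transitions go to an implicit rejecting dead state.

start=q0; accept=q4; q0-x>q1; q0-y>q1; q1-x>q0; q1-y>q2; q2-x>q3; q2-y>q1; q3-x>q0; q3-y>q4; q4-x>q3; q4-y>q1

Handle the two conditions separately and then intersect. The first has 4 states tracking how much of the suffix `yxy` has currently been matched; the second has 2 states tracking the input length modulo 2. A product state is a pair (one from each), accepting exactly when both do. Minimizing collapses redundant product states.
With 5 states:
        x   y  
>  q0   q1  q1 
   q1   q0  q2 
   q2   q3  q1 
   q3   q0  q4 
 * q4   q3  q1 
(> = start, * = accepting)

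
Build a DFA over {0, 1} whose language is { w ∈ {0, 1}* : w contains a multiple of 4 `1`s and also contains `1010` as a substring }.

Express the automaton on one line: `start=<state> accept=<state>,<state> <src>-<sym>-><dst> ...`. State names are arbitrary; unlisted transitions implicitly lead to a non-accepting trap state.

start=s0 accept=s17 s0-0->s0 s0-1->s1 s1-0->s2 s1-1->s3 s2-0->s4 s2-1->s5 s3-0->s6 s3-1->s7 s4-0->s4 s4-1->s3 s5-0->s8 s5-1->s7 s6-0->s9 s6-1->s10 s7-0->s11 s7-1->s12 s8-0->s8 s8-1->s13 s9-0->s9 s9-1->s7 s10-0->s13 s10-1->s12 s11-0->s14 s11-1->s15 s12-0->s16 s12-1->s1 s13-0->s13 s13-1->s17 s14-0->s14 s14-1->s12 s15-0->s17 s15-1->s1 s16-0->s0 s16-1->s18 s17-0->s17 s17-1->s19 s18-0->s19 s18-1->s3 s19-0->s19 s19-1->s8

Run two small machines in parallel and take their product. One (4 states) tracks the count of `1`s modulo 4; the other (5 states) tracks whether and how much of `1010` has been seen. Each combined state is a pair, one component from each; accept when both components accept.
With 20 states:
          0    1  
>  s0     s0   s1 
   s1     s2   s3 
   s2     s4   s5 
   s3     s6   s7 
   s4     s4   s3 
   s5     s8   s7 
   s6     s9  s10 
   s7    s11  s12 
   s8     s8  s13 
   s9     s9   s7 
   s10   s13  s12 
   s11   s14  s15 
   s12   s16   s1 
   s13   s13  s17 
   s14   s14  s12 
   s15   s17   s1 
   s16    s0  s18 
 * s17   s17  s19 
   s18   s19   s3 
   s19   s19   s8 
(> = start, * = accepting)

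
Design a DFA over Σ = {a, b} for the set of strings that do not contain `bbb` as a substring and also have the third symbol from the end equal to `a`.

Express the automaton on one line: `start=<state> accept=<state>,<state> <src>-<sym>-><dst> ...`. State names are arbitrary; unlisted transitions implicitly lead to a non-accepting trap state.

start=S0 accept=S6,S7,S8,S9 S0-a->S1 S0-b->S2 S1-a->S3 S1-b->S4 S2-a->S1 S2-b->S5 S3-a->S6 S3-b->S7 S4-a->S8 S4-b->S9 S5-a->S1 S5-b->S10 S6-a->S6 S6-b->S7 S7-a->S8 S7-b->S9 S8-a->S3 S8-b->S4 S9-a->S1 S9-b->S10 S10-a->S10 S10-b->S10

Build one automaton per condition and run them in lockstep. The first has 4 states tracking partial matches of the forbidden pattern `bbb`; the second has 15 states tracking the last 3 symbols read. A product state is a pair (one from each), accepting exactly when both do. Equivalent product states are then merged.
With 11 states:
          a    b  
>  S0     S1   S2 
   S1     S3   S4 
   S2     S1   S5 
   S3     S6   S7 
   S4     S8   S9 
   S5     S1  S10 
 * S6     S6   S7 
 * S7     S8   S9 
 * S8     S3   S4 
 * S9     S1  S10 
   S10   S10  S10 
(> = start, * = accepting)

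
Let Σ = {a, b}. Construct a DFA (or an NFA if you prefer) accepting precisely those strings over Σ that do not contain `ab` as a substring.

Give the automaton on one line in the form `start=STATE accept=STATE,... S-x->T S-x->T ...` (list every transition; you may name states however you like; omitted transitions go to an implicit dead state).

This is the complement of 'contains `ab`'. Use the same substring-matching states — s0 through s2 holding how much of `ab` has just been matched — but flip the accepting set: everything except the trap s2 accepts.
With 3 states:
        a   b  
>* s0   s1  s0 
 * s1   s1  s2 
   s2   s2  s2 
(> = start, * = accepting)

start=s0 accept=s0,s1 s0-a->s1 s0-b->s0 s1-a->s1 s1-b->s2 s2-a->s2 s2-b->s2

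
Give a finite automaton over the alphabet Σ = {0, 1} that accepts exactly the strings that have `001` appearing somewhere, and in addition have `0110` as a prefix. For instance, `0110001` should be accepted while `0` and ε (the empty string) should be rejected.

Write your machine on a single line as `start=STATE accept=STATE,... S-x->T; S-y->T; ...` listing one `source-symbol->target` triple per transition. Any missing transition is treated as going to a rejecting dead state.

start=A; accept=I; A-0->B; A-1->C; B-0->C; B-1->D; C-0->C; C-1->C; D-0->C; D-1->E; E-0->F; E-1->C; F-0->G; F-1->H; G-0->G; G-1->I; H-0->F; H-1->H; I-0->I; I-1->I

Build one automaton per condition and run them in lockstep. The first has 4 states tracking whether and how much of `001` has been seen; the second has 6 states tracking whether the input so far still matches the prefix `0110`. A product state is a pair (one from each), accepting exactly when both do. Minimizing collapses redundant product states.
With 9 states:
       0  1 
>  A   B  C 
   B   C  D 
   C   C  C 
   D   C  E 
   E   F  C 
   F   G  H 
   G   G  I 
   H   F  H 
 * I   I  I 
(> = start, * = accepting)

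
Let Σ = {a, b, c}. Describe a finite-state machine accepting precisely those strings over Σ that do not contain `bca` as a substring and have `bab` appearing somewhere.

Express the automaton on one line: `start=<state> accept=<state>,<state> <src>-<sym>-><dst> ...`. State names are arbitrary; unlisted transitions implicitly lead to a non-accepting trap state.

start=q0 accept=q4,q6,q7 q0-a->q0 q0-b->q1 q0-c->q0 q1-a->q2 q1-b->q1 q1-c->q3 q2-a->q0 q2-b->q4 q2-c->q0 q3-a->q5 q3-b->q1 q3-c->q0 q4-a->q6 q4-b->q4 q4-c->q7 q5-a->q5 q5-b->q8 q5-c->q5 q6-a->q6 q6-b->q4 q6-c->q6 q7-a->q9 q7-b->q4 q7-c->q6 q8-a->q10 q8-b->q8 q8-c->q5 q9-a->q9 q9-b->q9 q9-c->q9 q10-a->q5 q10-b->q9 q10-c->q5

Build one automaton per condition and run them in lockstep. The first has 4 states tracking partial matches of the forbidden pattern `bca`; the second has 4 states tracking whether and how much of `bab` has been seen. A product state is a pair (one from each), accepting exactly when both do.
An 11-state machine:
          a    b    c  
>  q0     q0   q1   q0 
   q1     q2   q1   q3 
   q2     q0   q4   q0 
   q3     q5   q1   q0 
 * q4     q6   q4   q7 
   q5     q5   q8   q5 
 * q6     q6   q4   q6 
 * q7     q9   q4   q6 
   q8    q10   q8   q5 
   q9     q9   q9   q9 
   q10    q5   q9   q5 
(> = start, * = accepting)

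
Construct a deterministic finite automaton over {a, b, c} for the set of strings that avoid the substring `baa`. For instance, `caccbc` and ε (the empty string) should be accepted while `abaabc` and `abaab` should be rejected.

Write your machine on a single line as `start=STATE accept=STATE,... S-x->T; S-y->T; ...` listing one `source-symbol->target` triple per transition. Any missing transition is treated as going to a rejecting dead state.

start=q0; accept=q0,q1,q2; q0-a->q0; q0-b->q1; q0-c->q0; q1-a->q2; q1-b->q1; q1-c->q0; q2-a->q3; q2-b->q1; q2-c->q0; q3-a->q3; q3-b->q3; q3-c->q3

This is the complement of 'contains `baa`'. Use the same substring-matching states — q0 through q3 holding how much of `baa` has just been matched — but flip the accepting set: everything except the trap q3 accepts.
With 4 states:
        a   b   c  
>* q0   q0  q1  q0 
 * q1   q2  q1  q0 
 * q2   q3  q1  q0 
   q3   q3  q3  q3 
(> = start, * = accepting)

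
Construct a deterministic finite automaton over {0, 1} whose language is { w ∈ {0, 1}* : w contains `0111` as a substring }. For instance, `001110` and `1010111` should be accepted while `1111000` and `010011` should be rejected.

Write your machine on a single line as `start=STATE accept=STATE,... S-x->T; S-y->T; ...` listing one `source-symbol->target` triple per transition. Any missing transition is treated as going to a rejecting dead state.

Track how much of `0111` has been matched so far: state S0 is no progress, S4 is the absorbing accept state reached once `0111` has occurred. Intermediate states record partial matches; on a mismatch, fall back to the longest reusable overlap.
A 5-state machine:
        0   1  
>  S0   S1  S0 
   S1   S1  S2 
   S2   S1  S3 
   S3   S1  S4 
 * S4   S4  S4 
(> = start, * = accepting)

start=S0; accept=S4; S0-0->S1; S0-1->S0; S1-0->S1; S1-1->S2; S2-0->S1; S2-1->S3; S3-0->S1; S3-1->S4; S4-0->S4; S4-1->S4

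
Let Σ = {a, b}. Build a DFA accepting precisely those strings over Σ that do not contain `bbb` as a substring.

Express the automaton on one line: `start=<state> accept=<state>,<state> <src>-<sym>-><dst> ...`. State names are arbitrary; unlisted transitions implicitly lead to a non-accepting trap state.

start=s0 accept=s0,s1,s2 s0-a->s0 s0-b->s1 s1-a->s0 s1-b->s2 s2-a->s0 s2-b->s3 s3-a->s3 s3-b->s3

Track partial matches of the forbidden pattern `bbb`. State s3 is a dead state reached once `bbb` has occurred; every other state accepts. s0 means no part of `bbb` is currently matched.
4 states suffice.
        a   b  
>* s0   s0  s1 
 * s1   s0  s2 
 * s2   s0  s3 
   s3   s3  s3 
(> = start, * = accepting)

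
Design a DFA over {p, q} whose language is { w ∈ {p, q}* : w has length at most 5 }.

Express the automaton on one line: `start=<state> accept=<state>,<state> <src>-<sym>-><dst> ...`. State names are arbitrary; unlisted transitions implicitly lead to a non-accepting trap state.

start=s0 accept=s0,s1,s2,s3,s4,s5 s0-p->s1 s0-q->s1 s1-p->s2 s1-q->s2 s2-p->s3 s2-q->s3 s3-p->s4 s3-q->s4 s4-p->s5 s4-q->s5 s5-p->s6 s5-q->s6 s6-p->s6 s6-q->s6

We only need to distinguish lengths 0, 1, …, 5, and '>5'. Chain s0 → s1 → s2 → s3 → s4 → s5 → s6 on every symbol, with s6 looping. Accepting states: {s0, s1, s2, s3, s4, s5}.
A 7-state machine:
        p   q  
>* s0   s1  s1 
 * s1   s2  s2 
 * s2   s3  s3 
 * s3   s4  s4 
 * s4   s5  s5 
 * s5   s6  s6 
   s6   s6  s6 
(> = start, * = accepting)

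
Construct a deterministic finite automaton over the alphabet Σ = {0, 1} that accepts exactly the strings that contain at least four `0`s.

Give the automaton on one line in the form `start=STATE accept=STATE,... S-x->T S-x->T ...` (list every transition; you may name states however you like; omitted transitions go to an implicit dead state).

start=s0 accept=s4,s5 s0-0->s1 s0-1->s0 s1-0->s2 s1-1->s1 s2-0->s3 s2-1->s2 s3-0->s4 s3-1->s3 s4-0->s5 s4-1->s4 s5-0->s5 s5-1->s5

Only the number of `0`s matters, and only up to 5. Make a chain s0 → s1 → s2 → s3 → s4 → s5 advanced by each `0` (with s5 absorbing); every other symbol self-loops. The accepting set is {s4, s5}.
        0   1  
>  s0   s1  s0 
   s1   s2  s1 
   s2   s3  s2 
   s3   s4  s3 
 * s4   s5  s4 
 * s5   s5  s5 
(> = start, * = accepting)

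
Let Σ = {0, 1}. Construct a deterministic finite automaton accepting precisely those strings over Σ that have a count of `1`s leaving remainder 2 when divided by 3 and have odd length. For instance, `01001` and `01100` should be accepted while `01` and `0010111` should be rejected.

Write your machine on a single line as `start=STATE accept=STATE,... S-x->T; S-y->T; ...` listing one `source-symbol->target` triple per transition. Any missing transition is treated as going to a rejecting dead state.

Build one automaton per condition and run them in lockstep. One (3 states) tracks the count of `1`s modulo 3; the other (2 states) tracks the input length modulo 2. Each combined state is a pair, one component from each; accept when both components accept.
With 6 states:
        0   1  
>  q0   q1  q2 
   q1   q0  q3 
   q2   q3  q4 
   q3   q2  q5 
   q4   q5  q1 
 * q5   q4  q0 
(> = start, * = accepting)

start=q0; accept=q5; q0-0->q1; q0-1->q2; q1-0->q0; q1-1->q3; q2-0->q3; q2-1->q4; q3-0->q2; q3-1->q5; q4-0->q5; q4-1->q1; q5-0->q4; q5-1->q0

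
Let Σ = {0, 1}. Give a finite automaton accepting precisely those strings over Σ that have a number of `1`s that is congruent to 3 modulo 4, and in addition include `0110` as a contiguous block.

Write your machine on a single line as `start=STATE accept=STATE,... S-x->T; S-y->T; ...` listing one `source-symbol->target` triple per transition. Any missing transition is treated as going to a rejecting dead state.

start=A; accept=O; A-0->B; A-1->C; B-0->B; B-1->D; C-0->E; C-1->F; D-0->E; D-1->G; E-0->E; E-1->H; F-0->I; F-1->J; G-0->K; G-1->J; H-0->I; H-1->L; I-0->I; I-1->M; J-0->N; J-1->A; K-0->K; K-1->O; L-0->O; L-1->A; M-0->N; M-1->P; N-0->N; N-1->Q; O-0->O; O-1->R; P-0->R; P-1->C; Q-0->B; Q-1->S; R-0->R; R-1->T; S-0->T; S-1->F; T-0->T; T-1->K

Handle the two conditions separately and then intersect. The first has 4 states tracking the count of `1`s modulo 4; the second has 5 states tracking whether and how much of `0110` has been seen. A product state is a pair (one from each), accepting exactly when both do.
20 states suffice.
       0  1 
>  A   B  C 
   B   B  D 
   C   E  F 
   D   E  G 
   E   E  H 
   F   I  J 
   G   K  J 
   H   I  L 
   I   I  M 
   J   N  A 
   K   K  O 
   L   O  A 
   M   N  P 
   N   N  Q 
 * O   O  R 
   P   R  C 
   Q   B  S 
   R   R  T 
   S   T  F 
   T   T  K 
(> = start, * = accepting)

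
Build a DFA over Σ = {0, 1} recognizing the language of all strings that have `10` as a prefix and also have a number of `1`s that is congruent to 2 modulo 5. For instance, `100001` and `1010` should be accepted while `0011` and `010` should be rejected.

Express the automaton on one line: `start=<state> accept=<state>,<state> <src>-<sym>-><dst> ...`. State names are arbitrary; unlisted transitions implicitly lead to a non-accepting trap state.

Run two small machines in parallel and take their product. The first has 4 states tracking whether the input so far still matches the prefix `10`; the second has 5 states tracking the count of `1`s modulo 5. A product state is a pair (one from each), accepting exactly when both do.
A 12-state machine:
       0  1 
>  A   B  C 
   B   B  D 
   C   E  F 
   D   D  F 
   E   E  G 
   F   F  H 
 * G   G  I 
   H   H  J 
   I   I  K 
   J   J  B 
   K   K  L 
   L   L  E 
(> = start, * = accepting)

start=A accept=G A-0->B A-1->C B-0->B B-1->D C-0->E C-1->F D-0->D D-1->F E-0->E E-1->G F-0->F F-1->H G-0->G G-1->I H-0->H H-1->J I-0->I I-1->K J-0->J J-1->B K-0->K K-1->L L-0->L L-1->E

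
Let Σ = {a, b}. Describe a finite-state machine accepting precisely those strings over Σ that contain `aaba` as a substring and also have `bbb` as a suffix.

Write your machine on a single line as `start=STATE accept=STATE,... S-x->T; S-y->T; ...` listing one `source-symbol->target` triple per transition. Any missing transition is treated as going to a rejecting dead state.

Handle the two conditions separately and then intersect. One (5 states) tracks whether and how much of `aaba` has been seen; the other (4 states) tracks how much of the suffix `bbb` has currently been matched. Each combined state is a pair, one component from each; accept when both components accept. Equivalent product states are then merged.
With 8 states:
        a   b  
>  q0   q1  q0 
   q1   q2  q0 
   q2   q2  q3 
   q3   q4  q0 
   q4   q4  q5 
   q5   q4  q6 
   q6   q4  q7 
 * q7   q4  q7 
(> = start, * = accepting)

start=q0; accept=q7; q0-a->q1; q0-b->q0; q1-a->q2; q1-b->q0; q2-a->q2; q2-b->q3; q3-a->q4; q3-b->q0; q4-a->q4; q4-b->q5; q5-a->q4; q5-b->q6; q6-a->q4; q6-b->q7; q7-a->q4; q7-b->q7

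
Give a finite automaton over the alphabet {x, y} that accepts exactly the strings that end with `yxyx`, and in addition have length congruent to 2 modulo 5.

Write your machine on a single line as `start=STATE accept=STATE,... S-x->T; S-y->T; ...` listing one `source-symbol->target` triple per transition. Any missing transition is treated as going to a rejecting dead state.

start=A; accept=I; A-x->B; A-y->B; B-x->C; B-y->C; C-x->D; C-y->D; D-x->E; D-y->F; E-x->A; E-y->A; F-x->G; F-y->A; G-x->B; G-y->H; H-x->I; H-y->C; I-x->D; I-y->D

Run two small machines in parallel and take their product. One (5 states) tracks how much of the suffix `yxyx` has currently been matched; the other (5 states) tracks the input length modulo 5. Each combined state is a pair, one component from each; accept when both components accept. After merging equivalent states the machine shrinks.
       x  y 
>  A   B  B 
   B   C  C 
   C   D  D 
   D   E  F 
   E   A  A 
   F   G  A 
   G   B  H 
   H   I  C 
 * I   D  D 
(> = start, * = accepting)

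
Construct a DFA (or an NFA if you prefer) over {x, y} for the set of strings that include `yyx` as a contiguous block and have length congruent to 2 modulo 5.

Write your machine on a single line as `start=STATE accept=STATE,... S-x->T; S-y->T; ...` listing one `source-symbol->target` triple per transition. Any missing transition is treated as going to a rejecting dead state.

start=q0; accept=q19; q0-x->q1; q0-y->q2; q1-x->q3; q1-y->q4; q2-x->q3; q2-y->q5; q3-x->q6; q3-y->q7; q4-x->q6; q4-y->q8; q5-x->q9; q5-y->q8; q6-x->q10; q6-y->q11; q7-x->q10; q7-y->q12; q8-x->q13; q8-y->q12; q9-x->q13; q9-y->q13; q10-x->q0; q10-y->q14; q11-x->q0; q11-y->q15; q12-x->q16; q12-y->q15; q13-x->q16; q13-y->q16; q14-x->q1; q14-y->q17; q15-x->q18; q15-y->q17; q16-x->q18; q16-y->q18; q17-x->q19; q17-y->q5; q18-x->q19; q18-y->q19; q19-x->q9; q19-y->q9

Build one automaton per condition and run them in lockstep. The first has 4 states tracking whether and how much of `yyx` has been seen; the second has 5 states tracking the input length modulo 5. A product state is a pair (one from each), accepting exactly when both do.
          x    y  
>  q0     q1   q2 
   q1     q3   q4 
   q2     q3   q5 
   q3     q6   q7 
   q4     q6   q8 
   q5     q9   q8 
   q6    q10  q11 
   q7    q10  q12 
   q8    q13  q12 
   q9    q13  q13 
   q10    q0  q14 
   q11    q0  q15 
   q12   q16  q15 
   q13   q16  q16 
   q14    q1  q17 
   q15   q18  q17 
   q16   q18  q18 
   q17   q19   q5 
   q18   q19  q19 
 * q19    q9   q9 
(> = start, * = accepting)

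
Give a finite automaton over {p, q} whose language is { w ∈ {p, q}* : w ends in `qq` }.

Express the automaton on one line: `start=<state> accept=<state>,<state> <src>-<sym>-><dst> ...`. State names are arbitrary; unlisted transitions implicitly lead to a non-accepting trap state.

start=A accept=C A-p->A A-q->B B-p->A B-q->C C-p->A C-q->C

Let each state record the length of the longest suffix of the input read so far that is also a prefix of `qq`. B means the last symbol is `q`; C means the last 2 symbols are `qq`. Accept only at C, where the string currently ends in `qq`.
       p  q 
>  A   A  B 
   B   A  C 
 * C   A  C 
(> = start, * = accepting)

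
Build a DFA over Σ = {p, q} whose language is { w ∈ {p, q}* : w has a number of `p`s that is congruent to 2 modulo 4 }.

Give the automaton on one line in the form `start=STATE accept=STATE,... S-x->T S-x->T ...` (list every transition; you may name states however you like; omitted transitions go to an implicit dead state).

start=S0 accept=S2 S0-p->S1 S0-q->S0 S1-p->S2 S1-q->S1 S2-p->S3 S2-q->S2 S3-p->S0 S3-q->S3

The only thing that matters is how many `p`s have appeared, reduced mod 4. Use one state per residue: S0 for 0, …, S3 for 3. Reading `p` moves to the next residue; anything else stays put. S2 is accepting.
A 4-state machine:
        p   q  
>  S0   S1  S0 
   S1   S2  S1 
 * S2   S3  S2 
   S3   S0  S3 
(> = start, * = accepting)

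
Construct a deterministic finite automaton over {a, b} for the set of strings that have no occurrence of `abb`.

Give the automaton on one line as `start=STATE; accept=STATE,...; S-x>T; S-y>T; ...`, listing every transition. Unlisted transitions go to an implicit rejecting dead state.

Track partial matches of the forbidden pattern `abb`. State s3 is a dead state reached once `abb` has occurred; every other state accepts. s0 means no part of `abb` is currently matched.
        a   b  
>* s0   s1  s0 
 * s1   s1  s2 
 * s2   s1  s3 
   s3   s3  s3 
(> = start, * = accepting)

start=s0; accept=s0,s1,s2; s0-a>s1; s0-b>s0; s1-a>s1; s1-b>s2; s2-a>s1; s2-b>s3; s3-a>s3; s3-b>s3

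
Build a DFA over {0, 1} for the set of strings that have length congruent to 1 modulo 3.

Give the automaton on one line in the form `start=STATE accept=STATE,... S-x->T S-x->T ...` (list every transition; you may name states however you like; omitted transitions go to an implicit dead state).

start=s0 accept=s1 s0-0->s1 s0-1->s1 s1-0->s2 s1-1->s2 s2-0->s0 s2-1->s0

Only the length mod 3 matters, so use a 3-cycle: from any state, every input symbol moves to the next state, wrapping s2 back to s0. Mark s1 accepting.
3 states suffice.
        0   1  
>  s0   s1  s1 
 * s1   s2  s2 
   s2   s0  s0 
(> = start, * = accepting)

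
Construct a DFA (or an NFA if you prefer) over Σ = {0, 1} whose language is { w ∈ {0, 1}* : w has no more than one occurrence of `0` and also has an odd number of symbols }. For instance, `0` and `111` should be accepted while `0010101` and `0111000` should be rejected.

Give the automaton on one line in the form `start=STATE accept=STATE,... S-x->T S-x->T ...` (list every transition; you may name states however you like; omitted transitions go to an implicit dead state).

Run two small machines in parallel and take their product. The first has 3 states tracking the count of `0`s, saturating at 2; the second has 2 states tracking the input length modulo 2. A product state is a pair (one from each), accepting exactly when both do. Minimizing collapses redundant product states.
With 5 states:
        0   1  
>  s0   s1  s2 
 * s1   s3  s4 
 * s2   s4  s0 
   s3   s3  s3 
   s4   s3  s1 
(> = start, * = accepting)

start=s0 accept=s1,s2 s0-0->s1 s0-1->s2 s1-0->s3 s1-1->s4 s2-0->s4 s2-1->s0 s3-0->s3 s3-1->s3 s4-0->s3 s4-1->s1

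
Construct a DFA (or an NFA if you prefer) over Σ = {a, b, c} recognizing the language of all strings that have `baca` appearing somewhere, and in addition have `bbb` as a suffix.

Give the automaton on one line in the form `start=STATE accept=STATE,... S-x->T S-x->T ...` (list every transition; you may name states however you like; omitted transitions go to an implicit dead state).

Handle the two conditions separately and then intersect. The first has 5 states tracking whether and how much of `baca` has been seen; the second has 4 states tracking how much of the suffix `bbb` has currently been matched. A product state is a pair (one from each), accepting exactly when both do.
        a   b   c  
>  q0   q0  q1  q0 
   q1   q2  q3  q0 
   q2   q0  q1  q4 
   q3   q2  q5  q0 
   q4   q6  q1  q0 
   q5   q2  q5  q0 
   q6   q6  q7  q6 
   q7   q6  q8  q6 
   q8   q6  q9  q6 
 * q9   q6  q9  q6 
(> = start, * = accepting)

start=q0 accept=q9 q0-a->q0 q0-b->q1 q0-c->q0 q1-a->q2 q1-b->q3 q1-c->q0 q2-a->q0 q2-b->q1 q2-c->q4 q3-a->q2 q3-b->q5 q3-c->q0 q4-a->q6 q4-b->q1 q4-c->q0 q5-a->q2 q5-b->q5 q5-c->q0 q6-a->q6 q6-b->q7 q6-c->q6 q7-a->q6 q7-b->q8 q7-c->q6 q8-a->q6 q8-b->q9 q8-c->q6 q9-a->q6 q9-b->q9 q9-c->q6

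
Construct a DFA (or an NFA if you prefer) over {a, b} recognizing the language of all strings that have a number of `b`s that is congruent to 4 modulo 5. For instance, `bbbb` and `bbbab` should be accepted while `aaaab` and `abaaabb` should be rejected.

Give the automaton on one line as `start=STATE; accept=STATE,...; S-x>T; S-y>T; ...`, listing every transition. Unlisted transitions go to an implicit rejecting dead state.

start=q0; accept=q4; q0-a>q0; q0-b>q1; q1-a>q1; q1-b>q2; q2-a>q2; q2-b>q3; q3-a>q3; q3-b>q4; q4-a>q4; q4-b>q0

The only thing that matters is how many `b`s have appeared, reduced mod 5. Use one state per residue: q0 for 0, …, q4 for 4. Reading `b` moves to the next residue; anything else stays put. q4 is accepting.
        a   b  
>  q0   q0  q1 
   q1   q1  q2 
   q2   q2  q3 
   q3   q3  q4 
 * q4   q4  q0 
(> = start, * = accepting)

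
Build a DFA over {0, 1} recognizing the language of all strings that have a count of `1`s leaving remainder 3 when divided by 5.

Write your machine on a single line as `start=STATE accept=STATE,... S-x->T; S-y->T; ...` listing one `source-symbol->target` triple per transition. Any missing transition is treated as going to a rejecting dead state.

The only thing that matters is how many `1`s have appeared, reduced mod 5. Use one state per residue: A for 0, …, E for 4. Reading `1` moves to the next residue; anything else stays put. D is accepting.
       0  1 
>  A   A  B 
   B   B  C 
   C   C  D 
 * D   D  E 
   E   E  A 
(> = start, * = accepting)

start=A; accept=D; A-0->A; A-1->B; B-0->B; B-1->C; C-0->C; C-1->D; D-0->D; D-1->E; E-0->E; E-1->A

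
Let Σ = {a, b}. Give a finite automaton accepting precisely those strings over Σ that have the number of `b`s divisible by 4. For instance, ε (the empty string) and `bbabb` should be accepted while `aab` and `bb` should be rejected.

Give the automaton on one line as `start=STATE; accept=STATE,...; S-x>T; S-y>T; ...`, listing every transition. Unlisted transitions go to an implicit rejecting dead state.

start=q0; accept=q0; q0-a>q0; q0-b>q1; q1-a>q1; q1-b>q2; q2-a>q2; q2-b>q3; q3-a>q3; q3-b>q0

Keep the running count of `b`s modulo 4: each `b` advances along the cycle q0 → q1 → q2 → q3 → q0 while other symbols loop. Accept at q0.
With 4 states:
        a   b  
>* q0   q0  q1 
   q1   q1  q2 
   q2   q2  q3 
   q3   q3  q0 
(> = start, * = accepting)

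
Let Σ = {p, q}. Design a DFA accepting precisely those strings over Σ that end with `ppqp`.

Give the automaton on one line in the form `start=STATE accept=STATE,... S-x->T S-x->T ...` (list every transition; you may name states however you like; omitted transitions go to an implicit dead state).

Remember how much of `ppqp` the current input suffix matches. State s0 means no match yet; s1 means the last symbol is `p`; s2 means the last 2 symbols are `pp`; s3 means the last 3 symbols are `ppq`; s4 means the last 4 symbols are `ppqp`. Only s4 accepts. On a mismatch, fall back to the longest proper suffix that is still a prefix of `ppqp`.
With 5 states:
        p   q  
>  s0   s1  s0 
   s1   s2  s0 
   s2   s2  s3 
   s3   s4  s0 
 * s4   s2  s0 
(> = start, * = accepting)

start=s0 accept=s4 s0-p->s1 s0-q->s0 s1-p->s2 s1-q->s0 s2-p->s2 s2-q->s3 s3-p->s4 s3-q->s0 s4-p->s2 s4-q->s0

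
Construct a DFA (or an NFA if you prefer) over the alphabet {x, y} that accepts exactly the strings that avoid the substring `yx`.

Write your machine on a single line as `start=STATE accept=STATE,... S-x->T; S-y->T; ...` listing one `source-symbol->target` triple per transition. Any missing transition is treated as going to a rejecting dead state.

Track partial matches of the forbidden pattern `yx`. State C is a dead state reached once `yx` has occurred; every other state accepts. A means no part of `yx` is currently matched.
A 3-state machine:
       x  y 
>* A   A  B 
 * B   C  B 
   C   C  C 
(> = start, * = accepting)

start=A; accept=A,B; A-x->A; A-y->B; B-x->C; B-y->B; C-x->C; C-y->C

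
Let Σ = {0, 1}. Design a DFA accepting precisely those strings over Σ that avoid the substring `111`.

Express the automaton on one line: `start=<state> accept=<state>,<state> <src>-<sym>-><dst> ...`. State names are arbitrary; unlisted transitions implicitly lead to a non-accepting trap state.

This is the complement of 'contains `111`'. Use the same substring-matching states — s0 through s3 holding how much of `111` has just been matched — but flip the accepting set: everything except the trap s3 accepts.
A 4-state machine:
        0   1  
>* s0   s0  s1 
 * s1   s0  s2 
 * s2   s0  s3 
   s3   s3  s3 
(> = start, * = accepting)

start=s0 accept=s0,s1,s2 s0-0->s0 s0-1->s1 s1-0->s0 s1-1->s2 s2-0->s0 s2-1->s3 s3-0->s3 s3-1->s3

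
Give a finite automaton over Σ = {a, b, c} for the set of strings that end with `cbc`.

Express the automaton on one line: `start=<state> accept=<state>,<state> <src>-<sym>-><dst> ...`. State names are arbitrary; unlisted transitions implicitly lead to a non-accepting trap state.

Remember how much of `cbc` the current input suffix matches. State s0 means no match yet; s1 means the last symbol is `c`; s2 means the last 2 symbols are `cb`; s3 means the last 3 symbols are `cbc`. Only s3 accepts. On a mismatch, fall back to the longest proper suffix that is still a prefix of `cbc`.
With 4 states:
        a   b   c  
>  s0   s0  s0  s1 
   s1   s0  s2  s1 
   s2   s0  s0  s3 
 * s3   s0  s2  s1 
(> = start, * = accepting)

start=s0 accept=s3 s0-a->s0 s0-b->s0 s0-c->s1 s1-a->s0 s1-b->s2 s1-c->s1 s2-a->s0 s2-b->s0 s2-c->s3 s3-a->s0 s3-b->s2 s3-c->s1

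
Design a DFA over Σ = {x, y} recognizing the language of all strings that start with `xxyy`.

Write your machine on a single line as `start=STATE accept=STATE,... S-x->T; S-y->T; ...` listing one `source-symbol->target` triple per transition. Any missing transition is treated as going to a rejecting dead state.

start=A; accept=E; A-x->B; A-y->F; B-x->C; B-y->F; C-x->F; C-y->D; D-x->F; D-y->E; E-x->E; E-y->E; F-x->F; F-y->F

Walk along `xxyy` while the input agrees: from A take `x` to B, and so on. Any deviation drops to the rejecting sink F. Once E is reached the prefix is confirmed and every continuation is accepted.
6 states suffice.
       x  y 
>  A   B  F 
   B   C  F 
   C   F  D 
   D   F  E 
 * E   E  E 
   F   F  F 
(> = start, * = accepting)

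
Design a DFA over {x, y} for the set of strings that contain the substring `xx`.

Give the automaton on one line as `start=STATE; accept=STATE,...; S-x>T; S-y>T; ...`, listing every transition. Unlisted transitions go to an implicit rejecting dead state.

Track how much of `xx` has been matched so far: state S0 is no progress, S2 is the absorbing accept state reached once `xx` has occurred. Intermediate states record partial matches; on a mismatch, fall back to the longest reusable overlap.
        x   y  
>  S0   S1  S0 
   S1   S2  S0 
 * S2   S2  S2 
(> = start, * = accepting)

start=S0; accept=S2; S0-x>S1; S0-y>S0; S1-x>S2; S1-y>S0; S2-x>S2; S2-y>S2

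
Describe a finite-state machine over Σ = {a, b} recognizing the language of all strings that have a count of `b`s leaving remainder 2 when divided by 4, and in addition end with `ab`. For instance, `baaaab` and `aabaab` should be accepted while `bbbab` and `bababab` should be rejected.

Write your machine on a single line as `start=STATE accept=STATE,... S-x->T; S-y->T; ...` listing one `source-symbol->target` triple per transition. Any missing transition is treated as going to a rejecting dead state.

start=S0; accept=S6; S0-a->S1; S0-b->S2; S1-a->S1; S1-b->S3; S2-a->S4; S2-b->S5; S3-a->S4; S3-b->S5; S4-a->S4; S4-b->S6; S5-a->S7; S5-b->S8; S6-a->S7; S6-b->S8; S7-a->S7; S7-b->S9; S8-a->S10; S8-b->S0; S9-a->S10; S9-b->S0; S10-a->S10; S10-b->S11; S11-a->S1; S11-b->S2

Handle the two conditions separately and then intersect. The first has 4 states tracking the count of `b`s modulo 4; the second has 3 states tracking how much of the suffix `ab` has currently been matched. A product state is a pair (one from each), accepting exactly when both do.
          a    b  
>  S0     S1   S2 
   S1     S1   S3 
   S2     S4   S5 
   S3     S4   S5 
   S4     S4   S6 
   S5     S7   S8 
 * S6     S7   S8 
   S7     S7   S9 
   S8    S10   S0 
   S9    S10   S0 
   S10   S10  S11 
   S11    S1   S2 
(> = start, * = accepting)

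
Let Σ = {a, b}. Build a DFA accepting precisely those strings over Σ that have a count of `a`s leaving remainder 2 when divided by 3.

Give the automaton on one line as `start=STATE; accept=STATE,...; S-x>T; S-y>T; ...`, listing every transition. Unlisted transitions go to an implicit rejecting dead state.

Keep the running count of `a`s modulo 3: each `a` advances along the cycle s0 → s1 → s2 → s0 while other symbols loop. Accept at s2.
3 states suffice.
        a   b  
>  s0   s1  s0 
   s1   s2  s1 
 * s2   s0  s2 
(> = start, * = accepting)

start=s0; accept=s2; s0-a>s1; s0-b>s0; s1-a>s2; s1-b>s1; s2-a>s0; s2-b>s2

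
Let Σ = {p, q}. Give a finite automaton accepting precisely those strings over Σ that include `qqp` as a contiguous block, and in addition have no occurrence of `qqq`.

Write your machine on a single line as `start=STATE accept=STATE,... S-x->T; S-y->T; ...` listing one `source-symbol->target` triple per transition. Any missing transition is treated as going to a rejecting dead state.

Run two small machines in parallel and take their product. One (4 states) tracks whether and how much of `qqp` has been seen; the other (4 states) tracks partial matches of the forbidden pattern `qqq`. Each combined state is a pair, one component from each; accept when both components accept.
        p   q  
>  s0   s0  s1 
   s1   s0  s2 
   s2   s3  s4 
 * s3   s3  s5 
   s4   s6  s4 
 * s5   s3  s7 
   s6   s6  s6 
 * s7   s3  s6 
(> = start, * = accepting)

start=s0; accept=s3,s5,s7; s0-p->s0; s0-q->s1; s1-p->s0; s1-q->s2; s2-p->s3; s2-q->s4; s3-p->s3; s3-q->s5; s4-p->s6; s4-q->s4; s5-p->s3; s5-q->s7; s6-p->s6; s6-q->s6; s7-p->s3; s7-q->s6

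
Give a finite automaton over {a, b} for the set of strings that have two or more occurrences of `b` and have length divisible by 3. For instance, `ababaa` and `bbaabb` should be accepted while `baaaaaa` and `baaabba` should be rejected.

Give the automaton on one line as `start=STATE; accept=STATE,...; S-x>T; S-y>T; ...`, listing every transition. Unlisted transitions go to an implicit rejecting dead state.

Handle the two conditions separately and then intersect. One (4 states) tracks the count of `b`s, saturating at 3; the other (3 states) tracks the input length modulo 3. Each combined state is a pair, one component from each; accept when both components accept. Minimizing collapses redundant product states.
        a   b  
>  q0   q1  q2 
   q1   q3  q4 
   q2   q4  q5 
   q3   q0  q6 
   q4   q6  q7 
   q5   q7  q7 
   q6   q2  q8 
 * q7   q8  q8 
   q8   q5  q5 
(> = start, * = accepting)

start=q0; accept=q7; q0-a>q1; q0-b>q2; q1-a>q3; q1-b>q4; q2-a>q4; q2-b>q5; q3-a>q0; q3-b>q6; q4-a>q6; q4-b>q7; q5-a>q7; q5-b>q7; q6-a>q2; q6-b>q8; q7-a>q8; q7-b>q8; q8-a>q5; q8-b>q5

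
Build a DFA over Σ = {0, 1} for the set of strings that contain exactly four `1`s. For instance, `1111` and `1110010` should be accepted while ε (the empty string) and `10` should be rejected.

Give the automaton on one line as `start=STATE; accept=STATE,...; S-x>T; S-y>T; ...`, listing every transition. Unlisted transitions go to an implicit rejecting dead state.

start=q0; accept=q4; q0-0>q0; q0-1>q1; q1-0>q1; q1-1>q2; q2-0>q2; q2-1>q3; q3-0>q3; q3-1>q4; q4-0>q4; q4-1>q5; q5-0>q5; q5-1>q5

Count `1`s, saturating at 5: states q0 through q4 mean 0 through 4 `1`s seen; q5 means more than 4. Each `1` increments (capped at q5); other symbols loop. Accept from {q4}.
With 6 states:
        0   1  
>  q0   q0  q1 
   q1   q1  q2 
   q2   q2  q3 
   q3   q3  q4 
 * q4   q4  q5 
   q5   q5  q5 
(> = start, * = accepting)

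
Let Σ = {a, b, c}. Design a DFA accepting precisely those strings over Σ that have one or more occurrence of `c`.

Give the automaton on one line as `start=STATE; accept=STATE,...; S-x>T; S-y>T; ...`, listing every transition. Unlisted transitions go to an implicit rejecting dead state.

Only the number of `c`s matters, and only up to 2. Make a chain S0 → S1 → S2 advanced by each `c` (with S2 absorbing); every other symbol self-loops. The accepting set is {S1, S2}.
With 3 states:
        a   b   c  
>  S0   S0  S0  S1 
 * S1   S1  S1  S2 
 * S2   S2  S2  S2 
(> = start, * = accepting)

start=S0; accept=S1,S2; S0-a>S0; S0-b>S0; S0-c>S1; S1-a>S1; S1-b>S1; S1-c>S2; S2-a>S2; S2-b>S2; S2-c>S2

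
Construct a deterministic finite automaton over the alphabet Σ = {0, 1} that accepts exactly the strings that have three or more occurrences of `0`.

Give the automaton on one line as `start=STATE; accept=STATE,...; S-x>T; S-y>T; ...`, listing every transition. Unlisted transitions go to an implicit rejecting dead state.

Count `0`s, saturating at 4: states q0 through q3 mean 0 through 3 `0`s seen; q4 means more than 3. Each `0` increments (capped at q4); other symbols loop. Accept from {q3, q4}.
With 5 states:
        0   1  
>  q0   q1  q0 
   q1   q2  q1 
   q2   q3  q2 
 * q3   q4  q3 
 * q4   q4  q4 
(> = start, * = accepting)

start=q0; accept=q3,q4; q0-0>q1; q0-1>q0; q1-0>q2; q1-1>q1; q2-0>q3; q2-1>q2; q3-0>q4; q3-1>q3; q4-0>q4; q4-1>q4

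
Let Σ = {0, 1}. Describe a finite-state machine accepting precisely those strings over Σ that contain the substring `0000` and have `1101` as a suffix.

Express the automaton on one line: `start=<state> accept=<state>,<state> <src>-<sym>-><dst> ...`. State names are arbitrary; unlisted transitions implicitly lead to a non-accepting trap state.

start=s0 accept=s8 s0-0->s1 s0-1->s0 s1-0->s2 s1-1->s0 s2-0->s3 s2-1->s0 s3-0->s4 s3-1->s0 s4-0->s4 s4-1->s5 s5-0->s4 s5-1->s6 s6-0->s7 s6-1->s6 s7-0->s4 s7-1->s8 s8-0->s4 s8-1->s6

Handle the two conditions separately and then intersect. One (5 states) tracks whether and how much of `0000` has been seen; the other (5 states) tracks how much of the suffix `1101` has currently been matched. Each combined state is a pair, one component from each; accept when both components accept. Equivalent product states are then merged.
A 9-state machine:
        0   1  
>  s0   s1  s0 
   s1   s2  s0 
   s2   s3  s0 
   s3   s4  s0 
   s4   s4  s5 
   s5   s4  s6 
   s6   s7  s6 
   s7   s4  s8 
 * s8   s4  s6 
(> = start, * = accepting)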